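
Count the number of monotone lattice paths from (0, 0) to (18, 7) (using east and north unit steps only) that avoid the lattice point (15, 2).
Number of paths = 473084

Total paths from (0, 0) to (18, 7): C(25, 18) = 480700. Paths through (15, 2): (paths (0, 0) → (15, 2)) × (paths (15, 2) → (18, 7)) = C(17, 15) · C(8, 3) = 136 · 56 = 7616. Avoidance count = 480700 − 7616 = 473084.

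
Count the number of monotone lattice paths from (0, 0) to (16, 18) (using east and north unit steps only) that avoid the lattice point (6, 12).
Number of paths = 2055300918

Total paths from (0, 0) to (16, 18): C(34, 16) = 2203961430. Paths through (6, 12): (paths (0, 0) → (6, 12)) × (paths (6, 12) → (16, 18)) = C(18, 6) · C(16, 10) = 18564 · 8008 = 148660512. Avoidance count = 2203961430 − 148660512 = 2055300918.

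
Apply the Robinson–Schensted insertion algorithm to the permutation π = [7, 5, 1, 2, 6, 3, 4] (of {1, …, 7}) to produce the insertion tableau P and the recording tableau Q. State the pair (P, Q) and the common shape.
P = [1, 2, 3, 4] / [5, 6] / [7];  Q = [1, 4, 5, 7] / [2, 6] / [3];  common shape = (4, 2, 1)

Row-insert the values π_1, π_2, … into P one at a time, bumping the leftmost entry strictly greater than the inserted value down to the next row. The recording tableau Q records, in position (i, j), the step at which that cell was added to P.
  Insert 7 (step 1): P = [7];  Q = [1]
  Insert 5 (step 2): P = [5] / [7];  Q = [1] / [2]
  Insert 1 (step 3): P = [1] / [5] / [7];  Q = [1] / [2] / [3]
  Insert 2 (step 4): P = [1, 2] / [5] / [7];  Q = [1, 4] / [2] / [3]
  Insert 6 (step 5): P = [1, 2, 6] / [5] / [7];  Q = [1, 4, 5] / [2] / [3]
  Insert 3 (step 6): P = [1, 2, 3] / [5, 6] / [7];  Q = [1, 4, 5] / [2, 6] / [3]
  Insert 4 (step 7): P = [1, 2, 3, 4] / [5, 6] / [7];  Q = [1, 4, 5, 7] / [2, 6] / [3]
Final shape: (4, 2, 1).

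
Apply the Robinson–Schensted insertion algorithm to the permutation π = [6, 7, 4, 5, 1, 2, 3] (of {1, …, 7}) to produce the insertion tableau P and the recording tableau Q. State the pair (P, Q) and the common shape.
P = [1, 2, 3] / [4, 5] / [6, 7];  Q = [1, 2, 7] / [3, 4] / [5, 6];  common shape = (3, 2, 2)

Row-insert the values π_1, π_2, … into P one at a time, bumping the leftmost entry strictly greater than the inserted value down to the next row. The recording tableau Q records, in position (i, j), the step at which that cell was added to P.
  Insert 6 (step 1): P = [6];  Q = [1]
  Insert 7 (step 2): P = [6, 7];  Q = [1, 2]
  Insert 4 (step 3): P = [4, 7] / [6];  Q = [1, 2] / [3]
  Insert 5 (step 4): P = [4, 5] / [6, 7];  Q = [1, 2] / [3, 4]
  Insert 1 (step 5): P = [1, 5] / [4, 7] / [6];  Q = [1, 2] / [3, 4] / [5]
  Insert 2 (step 6): P = [1, 2] / [4, 5] / [6, 7];  Q = [1, 2] / [3, 4] / [5, 6]
  Insert 3 (step 7): P = [1, 2, 3] / [4, 5] / [6, 7];  Q = [1, 2, 7] / [3, 4] / [5, 6]
Final shape: (3, 2, 2).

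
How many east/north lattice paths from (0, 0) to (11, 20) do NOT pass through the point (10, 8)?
Number of paths = 84103461

Total paths from (0, 0) to (11, 20): C(31, 11) = 84672315. Paths through (10, 8): (paths (0, 0) → (10, 8)) × (paths (10, 8) → (11, 20)) = C(18, 10) · C(13, 1) = 43758 · 13 = 568854. Avoidance count = 84672315 − 568854 = 84103461.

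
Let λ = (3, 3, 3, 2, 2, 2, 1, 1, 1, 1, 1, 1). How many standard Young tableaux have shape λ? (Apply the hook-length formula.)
# SYT of shape (3, 3, 3, 2, 2, 2, 1, 1, 1, 1, 1, 1) = 5969040

Hook-length formula: f^λ = n! / Π hook(c), product over all cells c of the Young diagram. For λ = (3, 3, 3, 2, 2, 2, 1, 1, 1, 1, 1, 1), n = 21 boxes. Hook lengths by row (left-to-right, top-to-bottom): [14, 7, 3]; [13, 6, 2]; [12, 5, 1]; [10, 3]; [9, 2]; [8, 1]; [6]; [5]; [4]; [3]; [2]; [1]. Product of hooks = 8559323136000. So f^λ = 21! / 8559323136000 = 51090942171709440000 / 8559323136000 = 5969040.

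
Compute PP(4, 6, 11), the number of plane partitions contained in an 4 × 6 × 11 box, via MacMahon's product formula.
PP(4, 6, 11) = 14675134144320

Evaluate the triple product over i = 1..4, j = 1..6, k = 1..11. The factors are (2/1) · (3/2) · (4/3) · (5/4) · (6/5) · (7/6) · (8/7) · (9/8) · … (264 factors total). The numerators and denominators telescope so the product is an integer; carrying out the multiplication exactly gives PP(4, 6, 11) = 14675134144320.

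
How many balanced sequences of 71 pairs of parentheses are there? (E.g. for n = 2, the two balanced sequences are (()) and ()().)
C_71 = 5175569924646105559418940193995065716350

These balanced parentheses are counted by the Catalan number C_n = (1/(n + 1)) · C(2n, n). For n = 71: C_71 = (1/72) · C(142, 71) = 372641034574519600278163693967644731577200/72 = 5175569924646105559418940193995065716350.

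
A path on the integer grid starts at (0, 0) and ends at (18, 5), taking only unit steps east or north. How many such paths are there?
Number of paths = 33649

A monotone lattice path from (0, 0) to (18, 5) consists of 18 east steps and 5 north steps in some order, so it is determined by which 18 of the 23 steps are east. The count is C(23, 18) = 33649.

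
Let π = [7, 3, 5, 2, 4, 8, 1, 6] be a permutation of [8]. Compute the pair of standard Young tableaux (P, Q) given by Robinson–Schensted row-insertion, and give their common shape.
P = [1, 4, 6] / [2, 5, 8] / [3] / [7];  Q = [1, 3, 6] / [2, 5, 8] / [4] / [7];  common shape = (3, 3, 1, 1)

Row-insert the values π_1, π_2, … into P one at a time, bumping the leftmost entry strictly greater than the inserted value down to the next row. The recording tableau Q records, in position (i, j), the step at which that cell was added to P.
  Insert 7 (step 1): P = [7];  Q = [1]
  Insert 3 (step 2): P = [3] / [7];  Q = [1] / [2]
  Insert 5 (step 3): P = [3, 5] / [7];  Q = [1, 3] / [2]
  Insert 2 (step 4): P = [2, 5] / [3] / [7];  Q = [1, 3] / [2] / [4]
  Insert 4 (step 5): P = [2, 4] / [3, 5] / [7];  Q = [1, 3] / [2, 5] / [4]
  Insert 8 (step 6): P = [2, 4, 8] / [3, 5] / [7];  Q = [1, 3, 6] / [2, 5] / [4]
  Insert 1 (step 7): P = [1, 4, 8] / [2, 5] / [3] / [7];  Q = [1, 3, 6] / [2, 5] / [4] / [7]
  Insert 6 (step 8): P = [1, 4, 6] / [2, 5, 8] / [3] / [7];  Q = [1, 3, 6] / [2, 5, 8] / [4] / [7]
Final shape: (3, 3, 1, 1).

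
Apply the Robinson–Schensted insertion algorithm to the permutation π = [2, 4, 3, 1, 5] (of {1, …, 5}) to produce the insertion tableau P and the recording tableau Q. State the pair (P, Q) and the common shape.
P = [1, 3, 5] / [2] / [4];  Q = [1, 2, 5] / [3] / [4];  common shape = (3, 1, 1)

Row-insert the values π_1, π_2, … into P one at a time, bumping the leftmost entry strictly greater than the inserted value down to the next row. The recording tableau Q records, in position (i, j), the step at which that cell was added to P.
  Insert 2 (step 1): P = [2];  Q = [1]
  Insert 4 (step 2): P = [2, 4];  Q = [1, 2]
  Insert 3 (step 3): P = [2, 3] / [4];  Q = [1, 2] / [3]
  Insert 1 (step 4): P = [1, 3] / [2] / [4];  Q = [1, 2] / [3] / [4]
  Insert 5 (step 5): P = [1, 3, 5] / [2] / [4];  Q = [1, 2, 5] / [3] / [4]
Final shape: (3, 1, 1).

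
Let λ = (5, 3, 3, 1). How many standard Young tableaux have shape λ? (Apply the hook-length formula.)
# SYT of shape (5, 3, 3, 1) = 4158

Hook-length formula: f^λ = n! / Π hook(c), product over all cells c of the Young diagram. For λ = (5, 3, 3, 1), n = 12 boxes. Hook lengths by row (left-to-right, top-to-bottom): [8, 6, 5, 2, 1]; [5, 3, 2]; [4, 2, 1]; [1]. Product of hooks = 115200. So f^λ = 12! / 115200 = 479001600 / 115200 = 4158.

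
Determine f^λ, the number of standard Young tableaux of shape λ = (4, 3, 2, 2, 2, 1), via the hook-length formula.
# SYT of shape (4, 3, 2, 2, 2, 1) = 36608

Hook-length formula: f^λ = n! / Π hook(c), product over all cells c of the Young diagram. For λ = (4, 3, 2, 2, 2, 1), n = 14 boxes. Hook lengths by row (left-to-right, top-to-bottom): [9, 7, 3, 1]; [7, 5, 1]; [5, 3]; [4, 2]; [3, 1]; [1]. Product of hooks = 2381400. So f^λ = 14! / 2381400 = 87178291200 / 2381400 = 36608.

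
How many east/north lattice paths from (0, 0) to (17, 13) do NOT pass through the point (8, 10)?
Number of paths = 110133090

Total paths from (0, 0) to (17, 13): C(30, 17) = 119759850. Paths through (8, 10): (paths (0, 0) → (8, 10)) × (paths (8, 10) → (17, 13)) = C(18, 8) · C(12, 9) = 43758 · 220 = 9626760. Avoidance count = 119759850 − 9626760 = 110133090.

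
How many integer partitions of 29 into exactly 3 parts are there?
p(29, 3 parts) = 70

Partitions of n into exactly k parts are in bijection with partitions of n − k into at most k parts (subtract 1 from each part). So p(29, exactly 3) = p(26, parts ≤ 3). Computing via the recurrence p(m, j) = p(m, j−1) + p(m−j, j) gives 70.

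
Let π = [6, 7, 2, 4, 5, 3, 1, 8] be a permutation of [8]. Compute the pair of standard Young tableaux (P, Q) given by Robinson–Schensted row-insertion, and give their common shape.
P = [1, 3, 5, 8] / [2, 7] / [4] / [6];  Q = [1, 2, 5, 8] / [3, 4] / [6] / [7];  common shape = (4, 2, 1, 1)

Row-insert the values π_1, π_2, … into P one at a time, bumping the leftmost entry strictly greater than the inserted value down to the next row. The recording tableau Q records, in position (i, j), the step at which that cell was added to P.
  Insert 6 (step 1): P = [6];  Q = [1]
  Insert 7 (step 2): P = [6, 7];  Q = [1, 2]
  Insert 2 (step 3): P = [2, 7] / [6];  Q = [1, 2] / [3]
  Insert 4 (step 4): P = [2, 4] / [6, 7];  Q = [1, 2] / [3, 4]
  Insert 5 (step 5): P = [2, 4, 5] / [6, 7];  Q = [1, 2, 5] / [3, 4]
  Insert 3 (step 6): P = [2, 3, 5] / [4, 7] / [6];  Q = [1, 2, 5] / [3, 4] / [6]
  Insert 1 (step 7): P = [1, 3, 5] / [2, 7] / [4] / [6];  Q = [1, 2, 5] / [3, 4] / [6] / [7]
  Insert 8 (step 8): P = [1, 3, 5, 8] / [2, 7] / [4] / [6];  Q = [1, 2, 5, 8] / [3, 4] / [6] / [7]
Final shape: (4, 2, 1, 1).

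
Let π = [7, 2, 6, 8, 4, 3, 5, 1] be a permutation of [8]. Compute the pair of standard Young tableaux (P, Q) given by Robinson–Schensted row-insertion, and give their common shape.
P = [1, 3, 5] / [2, 8] / [4] / [6] / [7];  Q = [1, 3, 4] / [2, 7] / [5] / [6] / [8];  common shape = (3, 2, 1, 1, 1)

Row-insert the values π_1, π_2, … into P one at a time, bumping the leftmost entry strictly greater than the inserted value down to the next row. The recording tableau Q records, in position (i, j), the step at which that cell was added to P.
  Insert 7 (step 1): P = [7];  Q = [1]
  Insert 2 (step 2): P = [2] / [7];  Q = [1] / [2]
  Insert 6 (step 3): P = [2, 6] / [7];  Q = [1, 3] / [2]
  Insert 8 (step 4): P = [2, 6, 8] / [7];  Q = [1, 3, 4] / [2]
  Insert 4 (step 5): P = [2, 4, 8] / [6] / [7];  Q = [1, 3, 4] / [2] / [5]
  Insert 3 (step 6): P = [2, 3, 8] / [4] / [6] / [7];  Q = [1, 3, 4] / [2] / [5] / [6]
  Insert 5 (step 7): P = [2, 3, 5] / [4, 8] / [6] / [7];  Q = [1, 3, 4] / [2, 7] / [5] / [6]
  Insert 1 (step 8): P = [1, 3, 5] / [2, 8] / [4] / [6] / [7];  Q = [1, 3, 4] / [2, 7] / [5] / [6] / [8]
Final shape: (3, 2, 1, 1, 1).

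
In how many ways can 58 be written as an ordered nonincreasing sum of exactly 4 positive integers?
p(58, 4 parts) = 1425

Partitions of n into exactly k parts are in bijection with partitions of n − k into at most k parts (subtract 1 from each part). So p(58, exactly 4) = p(54, parts ≤ 4). Computing via the recurrence p(m, j) = p(m, j−1) + p(m−j, j) gives 1425.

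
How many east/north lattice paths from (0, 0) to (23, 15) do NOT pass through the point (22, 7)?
Number of paths = 15457239540

Total paths from (0, 0) to (23, 15): C(38, 23) = 15471286560. Paths through (22, 7): (paths (0, 0) → (22, 7)) × (paths (22, 7) → (23, 15)) = C(29, 22) · C(9, 1) = 1560780 · 9 = 14047020. Avoidance count = 15471286560 − 14047020 = 15457239540.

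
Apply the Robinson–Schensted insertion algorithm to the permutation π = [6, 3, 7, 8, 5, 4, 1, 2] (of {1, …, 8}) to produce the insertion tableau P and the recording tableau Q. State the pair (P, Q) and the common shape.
P = [1, 2, 8] / [3, 4] / [5, 7] / [6];  Q = [1, 3, 4] / [2, 5] / [6, 8] / [7];  common shape = (3, 2, 2, 1)

Row-insert the values π_1, π_2, … into P one at a time, bumping the leftmost entry strictly greater than the inserted value down to the next row. The recording tableau Q records, in position (i, j), the step at which that cell was added to P.
  Insert 6 (step 1): P = [6];  Q = [1]
  Insert 3 (step 2): P = [3] / [6];  Q = [1] / [2]
  Insert 7 (step 3): P = [3, 7] / [6];  Q = [1, 3] / [2]
  Insert 8 (step 4): P = [3, 7, 8] / [6];  Q = [1, 3, 4] / [2]
  Insert 5 (step 5): P = [3, 5, 8] / [6, 7];  Q = [1, 3, 4] / [2, 5]
  Insert 4 (step 6): P = [3, 4, 8] / [5, 7] / [6];  Q = [1, 3, 4] / [2, 5] / [6]
  Insert 1 (step 7): P = [1, 4, 8] / [3, 7] / [5] / [6];  Q = [1, 3, 4] / [2, 5] / [6] / [7]
  Insert 2 (step 8): P = [1, 2, 8] / [3, 4] / [5, 7] / [6];  Q = [1, 3, 4] / [2, 5] / [6, 8] / [7]
Final shape: (3, 2, 2, 1).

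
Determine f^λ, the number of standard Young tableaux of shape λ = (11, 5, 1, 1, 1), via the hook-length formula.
# SYT of shape (11, 5, 1, 1, 1) = 1234506

Hook-length formula: f^λ = n! / Π hook(c), product over all cells c of the Young diagram. For λ = (11, 5, 1, 1, 1), n = 19 boxes. Hook lengths by row (left-to-right, top-to-bottom): [15, 11, 10, 9, 8, 6, 5, 4, 3, 2, 1]; [8, 4, 3, 2, 1]; [3]; [2]; [1]. Product of hooks = 98537472000. So f^λ = 19! / 98537472000 = 121645100408832000 / 98537472000 = 1234506.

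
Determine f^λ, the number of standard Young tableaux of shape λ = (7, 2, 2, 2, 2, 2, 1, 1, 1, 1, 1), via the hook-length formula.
# SYT of shape (7, 2, 2, 2, 2, 2, 1, 1, 1, 1, 1) = 62741952

Hook-length formula: f^λ = n! / Π hook(c), product over all cells c of the Young diagram. For λ = (7, 2, 2, 2, 2, 2, 1, 1, 1, 1, 1), n = 22 boxes. Hook lengths by row (left-to-right, top-to-bottom): [17, 11, 5, 4, 3, 2, 1]; [11, 5]; [10, 4]; [9, 3]; [8, 2]; [7, 1]; [5]; [4]; [3]; [2]; [1]. Product of hooks = 17914659840000. So f^λ = 22! / 17914659840000 = 1124000727777607680000 / 17914659840000 = 62741952.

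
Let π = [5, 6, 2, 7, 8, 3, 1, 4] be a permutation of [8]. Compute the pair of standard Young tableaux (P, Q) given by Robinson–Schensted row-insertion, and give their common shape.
P = [1, 3, 4, 8] / [2, 6, 7] / [5];  Q = [1, 2, 4, 5] / [3, 6, 8] / [7];  common shape = (4, 3, 1)

Row-insert the values π_1, π_2, … into P one at a time, bumping the leftmost entry strictly greater than the inserted value down to the next row. The recording tableau Q records, in position (i, j), the step at which that cell was added to P.
  Insert 5 (step 1): P = [5];  Q = [1]
  Insert 6 (step 2): P = [5, 6];  Q = [1, 2]
  Insert 2 (step 3): P = [2, 6] / [5];  Q = [1, 2] / [3]
  Insert 7 (step 4): P = [2, 6, 7] / [5];  Q = [1, 2, 4] / [3]
  Insert 8 (step 5): P = [2, 6, 7, 8] / [5];  Q = [1, 2, 4, 5] / [3]
  Insert 3 (step 6): P = [2, 3, 7, 8] / [5, 6];  Q = [1, 2, 4, 5] / [3, 6]
  Insert 1 (step 7): P = [1, 3, 7, 8] / [2, 6] / [5];  Q = [1, 2, 4, 5] / [3, 6] / [7]
  Insert 4 (step 8): P = [1, 3, 4, 8] / [2, 6, 7] / [5];  Q = [1, 2, 4, 5] / [3, 6, 8] / [7]
Final shape: (4, 3, 1).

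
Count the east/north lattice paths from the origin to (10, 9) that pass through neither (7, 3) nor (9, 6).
Number of paths = 67078

Inclusion–exclusion. Total paths: C(19, 10) = 92378. Through P₁: C(10, 7)·C(9, 3) = 10080. Through P₂: C(15, 9)·C(4, 1) = 20020. Since P₁ is strictly southwest of P₂, a monotone path through both must visit P₁ then P₂; paths through both = C(10, 7)·C(5, 2)·C(4, 1) = 4800. Avoid both = 92378 − 10080 − 20020 + 4800 = 67078.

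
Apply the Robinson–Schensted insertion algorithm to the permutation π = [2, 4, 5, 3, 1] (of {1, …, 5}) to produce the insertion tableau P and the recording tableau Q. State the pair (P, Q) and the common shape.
P = [1, 3, 5] / [2] / [4];  Q = [1, 2, 3] / [4] / [5];  common shape = (3, 1, 1)

Row-insert the values π_1, π_2, … into P one at a time, bumping the leftmost entry strictly greater than the inserted value down to the next row. The recording tableau Q records, in position (i, j), the step at which that cell was added to P.
  Insert 2 (step 1): P = [2];  Q = [1]
  Insert 4 (step 2): P = [2, 4];  Q = [1, 2]
  Insert 5 (step 3): P = [2, 4, 5];  Q = [1, 2, 3]
  Insert 3 (step 4): P = [2, 3, 5] / [4];  Q = [1, 2, 3] / [4]
  Insert 1 (step 5): P = [1, 3, 5] / [2] / [4];  Q = [1, 2, 3] / [4] / [5]
Final shape: (3, 1, 1).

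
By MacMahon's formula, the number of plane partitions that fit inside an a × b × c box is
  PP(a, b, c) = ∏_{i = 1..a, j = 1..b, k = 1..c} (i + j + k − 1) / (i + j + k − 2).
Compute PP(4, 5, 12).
PP(4, 5, 12) = 1354627767168

Evaluate the triple product over i = 1..4, j = 1..5, k = 1..12. The factors are (2/1) · (3/2) · (4/3) · (5/4) · (6/5) · (7/6) · (8/7) · (9/8) · … (240 factors total). The numerators and denominators telescope so the product is an integer; carrying out the multiplication exactly gives PP(4, 5, 12) = 1354627767168.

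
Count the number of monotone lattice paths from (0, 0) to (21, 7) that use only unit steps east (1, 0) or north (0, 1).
Number of paths = 1184040

A monotone lattice path from (0, 0) to (21, 7) consists of 21 east steps and 7 north steps in some order, so it is determined by which 21 of the 28 steps are east. The count is C(28, 21) = 1184040.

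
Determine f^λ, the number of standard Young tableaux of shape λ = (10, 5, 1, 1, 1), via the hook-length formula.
# SYT of shape (10, 5, 1, 1, 1) = 656370

Hook-length formula: f^λ = n! / Π hook(c), product over all cells c of the Young diagram. For λ = (10, 5, 1, 1, 1), n = 18 boxes. Hook lengths by row (left-to-right, top-to-bottom): [14, 10, 9, 8, 7, 5, 4, 3, 2, 1]; [8, 4, 3, 2, 1]; [3]; [2]; [1]. Product of hooks = 9754214400. So f^λ = 18! / 9754214400 = 6402373705728000 / 9754214400 = 656370.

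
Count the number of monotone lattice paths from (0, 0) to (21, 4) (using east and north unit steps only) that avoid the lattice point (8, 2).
Number of paths = 7925

Total paths from (0, 0) to (21, 4): C(25, 21) = 12650. Paths through (8, 2): (paths (0, 0) → (8, 2)) × (paths (8, 2) → (21, 4)) = C(10, 8) · C(15, 13) = 45 · 105 = 4725. Avoidance count = 12650 − 4725 = 7925.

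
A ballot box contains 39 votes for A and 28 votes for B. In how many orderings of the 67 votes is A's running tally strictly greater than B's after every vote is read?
Strict-lead orderings = 962810849581892080

Total orderings of the 67 votes with 39 for A: C(67, 39) = 5864393356544251760. By the Bertrand ballot formula (Cycle Lemma / reflection principle), the number of orderings in which A is strictly ahead of B throughout is (p − q)/(p + q) · C(p + q, p) = (39 − 28)/(39 + 28) · 5864393356544251760 = 962810849581892080.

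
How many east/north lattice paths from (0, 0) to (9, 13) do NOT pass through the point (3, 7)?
Number of paths = 386540

Total paths from (0, 0) to (9, 13): C(22, 9) = 497420. Paths through (3, 7): (paths (0, 0) → (3, 7)) × (paths (3, 7) → (9, 13)) = C(10, 3) · C(12, 6) = 120 · 924 = 110880. Avoidance count = 497420 − 110880 = 386540.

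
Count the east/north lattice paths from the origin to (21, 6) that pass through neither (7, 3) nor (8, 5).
Number of paths = 201432

Inclusion–exclusion. Total paths: C(27, 21) = 296010. Through P₁: C(10, 7)·C(17, 14) = 81600. Through P₂: C(13, 8)·C(14, 13) = 18018. Since P₁ is strictly southwest of P₂, a monotone path through both must visit P₁ then P₂; paths through both = C(10, 7)·C(3, 1)·C(14, 13) = 5040. Avoid both = 296010 − 81600 − 18018 + 5040 = 201432.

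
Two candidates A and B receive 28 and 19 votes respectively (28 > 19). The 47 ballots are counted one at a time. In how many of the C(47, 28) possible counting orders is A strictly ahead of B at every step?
Strict-lead orderings = 1335293573130

Total orderings of the 47 votes with 28 for A: C(47, 28) = 6973199770790. By the Bertrand ballot formula (Cycle Lemma / reflection principle), the number of orderings in which A is strictly ahead of B throughout is (p − q)/(p + q) · C(p + q, p) = (28 − 19)/(28 + 19) · 6973199770790 = 1335293573130.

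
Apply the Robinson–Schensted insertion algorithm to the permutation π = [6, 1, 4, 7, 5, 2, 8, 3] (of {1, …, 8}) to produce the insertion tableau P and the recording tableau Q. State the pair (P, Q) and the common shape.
P = [1, 2, 3, 8] / [4, 5] / [6, 7];  Q = [1, 3, 4, 7] / [2, 5] / [6, 8];  common shape = (4, 2, 2)

Row-insert the values π_1, π_2, … into P one at a time, bumping the leftmost entry strictly greater than the inserted value down to the next row. The recording tableau Q records, in position (i, j), the step at which that cell was added to P.
  Insert 6 (step 1): P = [6];  Q = [1]
  Insert 1 (step 2): P = [1] / [6];  Q = [1] / [2]
  Insert 4 (step 3): P = [1, 4] / [6];  Q = [1, 3] / [2]
  Insert 7 (step 4): P = [1, 4, 7] / [6];  Q = [1, 3, 4] / [2]
  Insert 5 (step 5): P = [1, 4, 5] / [6, 7];  Q = [1, 3, 4] / [2, 5]
  Insert 2 (step 6): P = [1, 2, 5] / [4, 7] / [6];  Q = [1, 3, 4] / [2, 5] / [6]
  Insert 8 (step 7): P = [1, 2, 5, 8] / [4, 7] / [6];  Q = [1, 3, 4, 7] / [2, 5] / [6]
  Insert 3 (step 8): P = [1, 2, 3, 8] / [4, 5] / [6, 7];  Q = [1, 3, 4, 7] / [2, 5] / [6, 8]
Final shape: (4, 2, 2).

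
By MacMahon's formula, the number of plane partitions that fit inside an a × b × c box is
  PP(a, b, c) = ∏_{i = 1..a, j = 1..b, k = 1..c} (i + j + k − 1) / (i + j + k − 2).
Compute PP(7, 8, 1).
PP(7, 8, 1) = 6435

Evaluate the triple product over i = 1..7, j = 1..8, k = 1..1. The factors are (2/1) · (3/2) · (4/3) · (5/4) · (6/5) · (7/6) · (8/7) · (9/8) · … (56 factors total). The numerators and denominators telescope so the product is an integer; carrying out the multiplication exactly gives PP(7, 8, 1) = 6435.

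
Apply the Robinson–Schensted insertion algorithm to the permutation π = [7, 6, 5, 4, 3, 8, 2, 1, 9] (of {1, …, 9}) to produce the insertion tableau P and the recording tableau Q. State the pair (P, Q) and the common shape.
P = [1, 8, 9] / [2] / [3] / [4] / [5] / [6] / [7];  Q = [1, 6, 9] / [2] / [3] / [4] / [5] / [7] / [8];  common shape = (3, 1, 1, 1, 1, 1, 1)

Row-insert the values π_1, π_2, … into P one at a time, bumping the leftmost entry strictly greater than the inserted value down to the next row. The recording tableau Q records, in position (i, j), the step at which that cell was added to P.
  Insert 7 (step 1): P = [7];  Q = [1]
  Insert 6 (step 2): P = [6] / [7];  Q = [1] / [2]
  Insert 5 (step 3): P = [5] / [6] / [7];  Q = [1] / [2] / [3]
  Insert 4 (step 4): P = [4] / [5] / [6] / [7];  Q = [1] / [2] / [3] / [4]
  Insert 3 (step 5): P = [3] / [4] / [5] / [6] / [7];  Q = [1] / [2] / [3] / [4] / [5]
  Insert 8 (step 6): P = [3, 8] / [4] / [5] / [6] / [7];  Q = [1, 6] / [2] / [3] / [4] / [5]
  Insert 2 (step 7): P = [2, 8] / [3] / [4] / [5] / [6] / [7];  Q = [1, 6] / [2] / [3] / [4] / [5] / [7]
  Insert 1 (step 8): P = [1, 8] / [2] / [3] / [4] / [5] / [6] / [7];  Q = [1, 6] / [2] / [3] / [4] / [5] / [7] / [8]
  Insert 9 (step 9): P = [1, 8, 9] / [2] / [3] / [4] / [5] / [6] / [7];  Q = [1, 6, 9] / [2] / [3] / [4] / [5] / [7] / [8]
Final shape: (3, 1, 1, 1, 1, 1, 1).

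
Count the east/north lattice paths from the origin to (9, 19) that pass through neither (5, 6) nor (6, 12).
Number of paths = 3967740

Inclusion–exclusion. Total paths: C(28, 9) = 6906900. Through P₁: C(11, 5)·C(17, 4) = 1099560. Through P₂: C(18, 6)·C(10, 3) = 2227680. Since P₁ is strictly southwest of P₂, a monotone path through both must visit P₁ then P₂; paths through both = C(11, 5)·C(7, 1)·C(10, 3) = 388080. Avoid both = 6906900 − 1099560 − 2227680 + 388080 = 3967740.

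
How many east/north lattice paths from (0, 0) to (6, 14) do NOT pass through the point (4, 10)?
Number of paths = 23745

Total paths from (0, 0) to (6, 14): C(20, 6) = 38760. Paths through (4, 10): (paths (0, 0) → (4, 10)) × (paths (4, 10) → (6, 14)) = C(14, 4) · C(6, 2) = 1001 · 15 = 15015. Avoidance count = 38760 − 15015 = 23745.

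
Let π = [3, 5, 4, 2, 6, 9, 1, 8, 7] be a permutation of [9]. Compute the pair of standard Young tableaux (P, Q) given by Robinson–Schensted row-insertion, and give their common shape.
P = [1, 4, 6, 7] / [2, 8] / [3, 9] / [5];  Q = [1, 2, 5, 6] / [3, 8] / [4, 9] / [7];  common shape = (4, 2, 2, 1)

Row-insert the values π_1, π_2, … into P one at a time, bumping the leftmost entry strictly greater than the inserted value down to the next row. The recording tableau Q records, in position (i, j), the step at which that cell was added to P.
  Insert 3 (step 1): P = [3];  Q = [1]
  Insert 5 (step 2): P = [3, 5];  Q = [1, 2]
  Insert 4 (step 3): P = [3, 4] / [5];  Q = [1, 2] / [3]
  Insert 2 (step 4): P = [2, 4] / [3] / [5];  Q = [1, 2] / [3] / [4]
  Insert 6 (step 5): P = [2, 4, 6] / [3] / [5];  Q = [1, 2, 5] / [3] / [4]
  Insert 9 (step 6): P = [2, 4, 6, 9] / [3] / [5];  Q = [1, 2, 5, 6] / [3] / [4]
  Insert 1 (step 7): P = [1, 4, 6, 9] / [2] / [3] / [5];  Q = [1, 2, 5, 6] / [3] / [4] / [7]
  Insert 8 (step 8): P = [1, 4, 6, 8] / [2, 9] / [3] / [5];  Q = [1, 2, 5, 6] / [3, 8] / [4] / [7]
  Insert 7 (step 9): P = [1, 4, 6, 7] / [2, 8] / [3, 9] / [5];  Q = [1, 2, 5, 6] / [3, 8] / [4, 9] / [7]
Final shape: (4, 2, 2, 1).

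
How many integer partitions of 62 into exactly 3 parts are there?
p(62, 3 parts) = 320

Partitions of n into exactly k parts are in bijection with partitions of n − k into at most k parts (subtract 1 from each part). So p(62, exactly 3) = p(59, parts ≤ 3). Computing via the recurrence p(m, j) = p(m, j−1) + p(m−j, j) gives 320.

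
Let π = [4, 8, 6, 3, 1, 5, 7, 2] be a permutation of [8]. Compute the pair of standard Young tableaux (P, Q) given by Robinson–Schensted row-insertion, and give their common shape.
P = [1, 2, 7] / [3, 5] / [4, 6] / [8];  Q = [1, 2, 7] / [3, 6] / [4, 8] / [5];  common shape = (3, 2, 2, 1)

Row-insert the values π_1, π_2, … into P one at a time, bumping the leftmost entry strictly greater than the inserted value down to the next row. The recording tableau Q records, in position (i, j), the step at which that cell was added to P.
  Insert 4 (step 1): P = [4];  Q = [1]
  Insert 8 (step 2): P = [4, 8];  Q = [1, 2]
  Insert 6 (step 3): P = [4, 6] / [8];  Q = [1, 2] / [3]
  Insert 3 (step 4): P = [3, 6] / [4] / [8];  Q = [1, 2] / [3] / [4]
  Insert 1 (step 5): P = [1, 6] / [3] / [4] / [8];  Q = [1, 2] / [3] / [4] / [5]
  Insert 5 (step 6): P = [1, 5] / [3, 6] / [4] / [8];  Q = [1, 2] / [3, 6] / [4] / [5]
  Insert 7 (step 7): P = [1, 5, 7] / [3, 6] / [4] / [8];  Q = [1, 2, 7] / [3, 6] / [4] / [5]
  Insert 2 (step 8): P = [1, 2, 7] / [3, 5] / [4, 6] / [8];  Q = [1, 2, 7] / [3, 6] / [4, 8] / [5]
Final shape: (3, 2, 2, 1).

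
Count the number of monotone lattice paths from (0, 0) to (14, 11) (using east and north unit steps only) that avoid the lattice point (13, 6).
Number of paths = 4294608

Total paths from (0, 0) to (14, 11): C(25, 14) = 4457400. Paths through (13, 6): (paths (0, 0) → (13, 6)) × (paths (13, 6) → (14, 11)) = C(19, 13) · C(6, 1) = 27132 · 6 = 162792. Avoidance count = 4457400 − 162792 = 4294608.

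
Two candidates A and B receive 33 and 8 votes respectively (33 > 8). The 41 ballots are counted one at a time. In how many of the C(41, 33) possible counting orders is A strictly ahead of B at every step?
Strict-lead orderings = 58261125

Total orderings of the 41 votes with 33 for A: C(41, 33) = 95548245. By the Bertrand ballot formula (Cycle Lemma / reflection principle), the number of orderings in which A is strictly ahead of B throughout is (p − q)/(p + q) · C(p + q, p) = (33 − 8)/(33 + 8) · 95548245 = 58261125.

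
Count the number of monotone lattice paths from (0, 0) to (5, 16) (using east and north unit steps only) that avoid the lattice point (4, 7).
Number of paths = 17049

Total paths from (0, 0) to (5, 16): C(21, 5) = 20349. Paths through (4, 7): (paths (0, 0) → (4, 7)) × (paths (4, 7) → (5, 16)) = C(11, 4) · C(10, 1) = 330 · 10 = 3300. Avoidance count = 20349 − 3300 = 17049.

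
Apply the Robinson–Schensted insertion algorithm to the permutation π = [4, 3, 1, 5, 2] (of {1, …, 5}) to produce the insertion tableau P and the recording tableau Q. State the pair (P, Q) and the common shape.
P = [1, 2] / [3, 5] / [4];  Q = [1, 4] / [2, 5] / [3];  common shape = (2, 2, 1)

Row-insert the values π_1, π_2, … into P one at a time, bumping the leftmost entry strictly greater than the inserted value down to the next row. The recording tableau Q records, in position (i, j), the step at which that cell was added to P.
  Insert 4 (step 1): P = [4];  Q = [1]
  Insert 3 (step 2): P = [3] / [4];  Q = [1] / [2]
  Insert 1 (step 3): P = [1] / [3] / [4];  Q = [1] / [2] / [3]
  Insert 5 (step 4): P = [1, 5] / [3] / [4];  Q = [1, 4] / [2] / [3]
  Insert 2 (step 5): P = [1, 2] / [3, 5] / [4];  Q = [1, 4] / [2, 5] / [3]
Final shape: (2, 2, 1).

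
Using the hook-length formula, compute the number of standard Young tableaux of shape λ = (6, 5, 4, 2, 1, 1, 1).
# SYT of shape (6, 5, 4, 2, 1, 1, 1) = 203693490

Hook-length formula: f^λ = n! / Π hook(c), product over all cells c of the Young diagram. For λ = (6, 5, 4, 2, 1, 1, 1), n = 20 boxes. Hook lengths by row (left-to-right, top-to-bottom): [12, 8, 6, 5, 3, 1]; [10, 6, 4, 3, 1]; [8, 4, 2, 1]; [5, 1]; [3]; [2]; [1]. Product of hooks = 11943936000. So f^λ = 20! / 11943936000 = 2432902008176640000 / 11943936000 = 203693490.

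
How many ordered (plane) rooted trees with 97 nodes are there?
C_96 = 3721443204405954385563870541379246659709506697378694300

These ordered rooted trees are counted by the Catalan number C_n = (1/(n + 1)) · C(2n, n). For n = 96: C_96 = (1/97) · C(192, 96) = 360979990827377575399695442513786925991822149645733347100/97 = 3721443204405954385563870541379246659709506697378694300.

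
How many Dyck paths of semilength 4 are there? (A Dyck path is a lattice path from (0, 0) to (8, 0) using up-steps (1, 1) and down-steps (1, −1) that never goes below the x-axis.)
C_4 = 14

These Dyck paths are counted by the Catalan number C_n = (1/(n + 1)) · C(2n, n). For n = 4: C_4 = (1/5) · C(8, 4) = 70/5 = 14.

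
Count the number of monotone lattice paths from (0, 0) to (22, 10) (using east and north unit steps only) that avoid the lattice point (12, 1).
Number of paths = 63311326

Total paths from (0, 0) to (22, 10): C(32, 22) = 64512240. Paths through (12, 1): (paths (0, 0) → (12, 1)) × (paths (12, 1) → (22, 10)) = C(13, 12) · C(19, 10) = 13 · 92378 = 1200914. Avoidance count = 64512240 − 1200914 = 63311326.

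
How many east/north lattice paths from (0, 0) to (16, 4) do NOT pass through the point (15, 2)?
Number of paths = 4437

Total paths from (0, 0) to (16, 4): C(20, 16) = 4845. Paths through (15, 2): (paths (0, 0) → (15, 2)) × (paths (15, 2) → (16, 4)) = C(17, 15) · C(3, 1) = 136 · 3 = 408. Avoidance count = 4845 − 408 = 4437.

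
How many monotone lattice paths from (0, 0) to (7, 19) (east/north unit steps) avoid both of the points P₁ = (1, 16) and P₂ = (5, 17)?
Number of paths = 498878

Inclusion–exclusion. Total paths: C(26, 7) = 657800. Through P₁: C(17, 1)·C(9, 6) = 1428. Through P₂: C(22, 5)·C(4, 2) = 158004. Since P₁ is strictly southwest of P₂, a monotone path through both must visit P₁ then P₂; paths through both = C(17, 1)·C(5, 4)·C(4, 2) = 510. Avoid both = 657800 − 1428 − 158004 + 510 = 498878.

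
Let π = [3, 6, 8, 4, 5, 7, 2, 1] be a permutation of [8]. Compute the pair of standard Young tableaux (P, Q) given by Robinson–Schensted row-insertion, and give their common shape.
P = [1, 4, 5, 7] / [2, 8] / [3] / [6];  Q = [1, 2, 3, 6] / [4, 5] / [7] / [8];  common shape = (4, 2, 1, 1)

Row-insert the values π_1, π_2, … into P one at a time, bumping the leftmost entry strictly greater than the inserted value down to the next row. The recording tableau Q records, in position (i, j), the step at which that cell was added to P.
  Insert 3 (step 1): P = [3];  Q = [1]
  Insert 6 (step 2): P = [3, 6];  Q = [1, 2]
  Insert 8 (step 3): P = [3, 6, 8];  Q = [1, 2, 3]
  Insert 4 (step 4): P = [3, 4, 8] / [6];  Q = [1, 2, 3] / [4]
  Insert 5 (step 5): P = [3, 4, 5] / [6, 8];  Q = [1, 2, 3] / [4, 5]
  Insert 7 (step 6): P = [3, 4, 5, 7] / [6, 8];  Q = [1, 2, 3, 6] / [4, 5]
  Insert 2 (step 7): P = [2, 4, 5, 7] / [3, 8] / [6];  Q = [1, 2, 3, 6] / [4, 5] / [7]
  Insert 1 (step 8): P = [1, 4, 5, 7] / [2, 8] / [3] / [6];  Q = [1, 2, 3, 6] / [4, 5] / [7] / [8]
Final shape: (4, 2, 1, 1).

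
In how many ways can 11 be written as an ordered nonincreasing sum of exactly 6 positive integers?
p(11, 6 parts) = 7

Partitions of n into exactly k parts ↔ partitions of n − k into at most k parts (subtract 1 from each part). For n = 11, k = 6, the partitions are: 6+1+1+1+1+1, 5+2+1+1+1+1, 4+3+1+1+1+1, 4+2+2+1+1+1, 3+3+2+1+1+1, 3+2+2+2+1+1, 2+2+2+2+2+1. Count = 7.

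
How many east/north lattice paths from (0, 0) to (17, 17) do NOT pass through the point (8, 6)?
Number of paths = 1829222340

Total paths from (0, 0) to (17, 17): C(34, 17) = 2333606220. Paths through (8, 6): (paths (0, 0) → (8, 6)) × (paths (8, 6) → (17, 17)) = C(14, 8) · C(20, 9) = 3003 · 167960 = 504383880. Avoidance count = 2333606220 − 504383880 = 1829222340.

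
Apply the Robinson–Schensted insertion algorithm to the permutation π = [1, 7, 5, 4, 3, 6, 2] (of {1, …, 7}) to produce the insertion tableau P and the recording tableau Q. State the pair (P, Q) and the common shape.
P = [1, 2, 6] / [3] / [4] / [5] / [7];  Q = [1, 2, 6] / [3] / [4] / [5] / [7];  common shape = (3, 1, 1, 1, 1)

Row-insert the values π_1, π_2, … into P one at a time, bumping the leftmost entry strictly greater than the inserted value down to the next row. The recording tableau Q records, in position (i, j), the step at which that cell was added to P.
  Insert 1 (step 1): P = [1];  Q = [1]
  Insert 7 (step 2): P = [1, 7];  Q = [1, 2]
  Insert 5 (step 3): P = [1, 5] / [7];  Q = [1, 2] / [3]
  Insert 4 (step 4): P = [1, 4] / [5] / [7];  Q = [1, 2] / [3] / [4]
  Insert 3 (step 5): P = [1, 3] / [4] / [5] / [7];  Q = [1, 2] / [3] / [4] / [5]
  Insert 6 (step 6): P = [1, 3, 6] / [4] / [5] / [7];  Q = [1, 2, 6] / [3] / [4] / [5]
  Insert 2 (step 7): P = [1, 2, 6] / [3] / [4] / [5] / [7];  Q = [1, 2, 6] / [3] / [4] / [5] / [7]
Final shape: (3, 1, 1, 1, 1).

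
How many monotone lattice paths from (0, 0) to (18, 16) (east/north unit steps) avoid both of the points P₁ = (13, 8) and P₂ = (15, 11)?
Number of paths = 1623359240

Inclusion–exclusion. Total paths: C(34, 18) = 2203961430. Through P₁: C(21, 13)·C(13, 5) = 261891630. Through P₂: C(26, 15)·C(8, 3) = 432664960. Since P₁ is strictly southwest of P₂, a monotone path through both must visit P₁ then P₂; paths through both = C(21, 13)·C(5, 2)·C(8, 3) = 113954400. Avoid both = 2203961430 − 261891630 − 432664960 + 113954400 = 1623359240.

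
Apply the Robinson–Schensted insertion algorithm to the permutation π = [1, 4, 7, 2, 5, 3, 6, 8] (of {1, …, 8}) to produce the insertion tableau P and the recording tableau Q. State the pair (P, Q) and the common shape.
P = [1, 2, 3, 6, 8] / [4, 5] / [7];  Q = [1, 2, 3, 7, 8] / [4, 5] / [6];  common shape = (5, 2, 1)

Row-insert the values π_1, π_2, … into P one at a time, bumping the leftmost entry strictly greater than the inserted value down to the next row. The recording tableau Q records, in position (i, j), the step at which that cell was added to P.
  Insert 1 (step 1): P = [1];  Q = [1]
  Insert 4 (step 2): P = [1, 4];  Q = [1, 2]
  Insert 7 (step 3): P = [1, 4, 7];  Q = [1, 2, 3]
  Insert 2 (step 4): P = [1, 2, 7] / [4];  Q = [1, 2, 3] / [4]
  Insert 5 (step 5): P = [1, 2, 5] / [4, 7];  Q = [1, 2, 3] / [4, 5]
  Insert 3 (step 6): P = [1, 2, 3] / [4, 5] / [7];  Q = [1, 2, 3] / [4, 5] / [6]
  Insert 6 (step 7): P = [1, 2, 3, 6] / [4, 5] / [7];  Q = [1, 2, 3, 7] / [4, 5] / [6]
  Insert 8 (step 8): P = [1, 2, 3, 6, 8] / [4, 5] / [7];  Q = [1, 2, 3, 7, 8] / [4, 5] / [6]
Final shape: (5, 2, 1).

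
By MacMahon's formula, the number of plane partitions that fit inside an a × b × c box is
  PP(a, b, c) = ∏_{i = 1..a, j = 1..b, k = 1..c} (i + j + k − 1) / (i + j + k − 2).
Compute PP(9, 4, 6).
PP(9, 4, 6) = 559299781040

Evaluate the triple product over i = 1..9, j = 1..4, k = 1..6. The factors are (2/1) · (3/2) · (4/3) · (5/4) · (6/5) · (7/6) · (3/2) · (4/3) · … (216 factors total). The numerators and denominators telescope so the product is an integer; carrying out the multiplication exactly gives PP(9, 4, 6) = 559299781040.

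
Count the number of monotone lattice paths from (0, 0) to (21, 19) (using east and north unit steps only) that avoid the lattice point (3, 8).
Number of paths = 125573855550

Total paths from (0, 0) to (21, 19): C(40, 21) = 131282408400. Paths through (3, 8): (paths (0, 0) → (3, 8)) × (paths (3, 8) → (21, 19)) = C(11, 3) · C(29, 18) = 165 · 34597290 = 5708552850. Avoidance count = 131282408400 − 5708552850 = 125573855550.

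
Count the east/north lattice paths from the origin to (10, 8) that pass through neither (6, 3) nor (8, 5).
Number of paths = 25344

Inclusion–exclusion. Total paths: C(18, 10) = 43758. Through P₁: C(9, 6)·C(9, 4) = 10584. Through P₂: C(13, 8)·C(5, 2) = 12870. Since P₁ is strictly southwest of P₂, a monotone path through both must visit P₁ then P₂; paths through both = C(9, 6)·C(4, 2)·C(5, 2) = 5040. Avoid both = 43758 − 10584 − 12870 + 5040 = 25344.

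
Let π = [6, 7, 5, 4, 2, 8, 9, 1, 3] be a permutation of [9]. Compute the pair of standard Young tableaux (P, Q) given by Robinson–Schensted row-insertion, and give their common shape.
P = [1, 3, 8, 9] / [2, 7] / [4] / [5] / [6];  Q = [1, 2, 6, 7] / [3, 9] / [4] / [5] / [8];  common shape = (4, 2, 1, 1, 1)

Row-insert the values π_1, π_2, … into P one at a time, bumping the leftmost entry strictly greater than the inserted value down to the next row. The recording tableau Q records, in position (i, j), the step at which that cell was added to P.
  Insert 6 (step 1): P = [6];  Q = [1]
  Insert 7 (step 2): P = [6, 7];  Q = [1, 2]
  Insert 5 (step 3): P = [5, 7] / [6];  Q = [1, 2] / [3]
  Insert 4 (step 4): P = [4, 7] / [5] / [6];  Q = [1, 2] / [3] / [4]
  Insert 2 (step 5): P = [2, 7] / [4] / [5] / [6];  Q = [1, 2] / [3] / [4] / [5]
  Insert 8 (step 6): P = [2, 7, 8] / [4] / [5] / [6];  Q = [1, 2, 6] / [3] / [4] / [5]
  Insert 9 (step 7): P = [2, 7, 8, 9] / [4] / [5] / [6];  Q = [1, 2, 6, 7] / [3] / [4] / [5]
  Insert 1 (step 8): P = [1, 7, 8, 9] / [2] / [4] / [5] / [6];  Q = [1, 2, 6, 7] / [3] / [4] / [5] / [8]
  Insert 3 (step 9): P = [1, 3, 8, 9] / [2, 7] / [4] / [5] / [6];  Q = [1, 2, 6, 7] / [3, 9] / [4] / [5] / [8]
Final shape: (4, 2, 1, 1, 1).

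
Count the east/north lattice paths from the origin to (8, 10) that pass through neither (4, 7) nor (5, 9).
Number of paths = 28160

Inclusion–exclusion. Total paths: C(18, 8) = 43758. Through P₁: C(11, 4)·C(7, 4) = 11550. Through P₂: C(14, 5)·C(4, 3) = 8008. Since P₁ is strictly southwest of P₂, a monotone path through both must visit P₁ then P₂; paths through both = C(11, 4)·C(3, 1)·C(4, 3) = 3960. Avoid both = 43758 − 11550 − 8008 + 3960 = 28160.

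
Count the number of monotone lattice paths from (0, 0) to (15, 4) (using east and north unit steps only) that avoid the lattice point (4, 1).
Number of paths = 2056

Total paths from (0, 0) to (15, 4): C(19, 15) = 3876. Paths through (4, 1): (paths (0, 0) → (4, 1)) × (paths (4, 1) → (15, 4)) = C(5, 4) · C(14, 11) = 5 · 364 = 1820. Avoidance count = 3876 − 1820 = 2056.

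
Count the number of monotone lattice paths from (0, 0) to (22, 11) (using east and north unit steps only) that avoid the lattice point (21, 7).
Number of paths = 187616520

Total paths from (0, 0) to (22, 11): C(33, 22) = 193536720. Paths through (21, 7): (paths (0, 0) → (21, 7)) × (paths (21, 7) → (22, 11)) = C(28, 21) · C(5, 1) = 1184040 · 5 = 5920200. Avoidance count = 193536720 − 5920200 = 187616520.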